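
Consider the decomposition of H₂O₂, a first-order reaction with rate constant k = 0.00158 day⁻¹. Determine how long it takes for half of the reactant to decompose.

438.7 day

Step 1: For a first-order reaction, t₁/₂ = ln(2)/k
Step 2: t₁/₂ = ln(2)/0.00158
Step 3: t₁/₂ = 0.6931/0.00158 = 438.7 day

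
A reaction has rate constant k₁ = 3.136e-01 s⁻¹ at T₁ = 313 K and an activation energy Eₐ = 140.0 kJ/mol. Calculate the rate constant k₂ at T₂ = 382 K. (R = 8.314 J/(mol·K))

5.208e+03 s⁻¹

Step 1: Use the two-temperature Arrhenius form: ln(k₂/k₁) = -Eₐ/R × (1/T₂ - 1/T₁)
Step 2: Convert Eₐ to J/mol: 140.0 kJ/mol = 140000 J/mol
Step 3: 1/T₂ - 1/T₁ = 1/382 - 1/313 = -5.770871e-04 K⁻¹
Step 4: ln(k₂/k₁) = -140000/8.314 × -5.770871e-04 = 9.71761
Step 5: k₂ = k₁ × exp(9.71761) = 3.136e-01 × 1.66075e+04 = 5.208e+03 s⁻¹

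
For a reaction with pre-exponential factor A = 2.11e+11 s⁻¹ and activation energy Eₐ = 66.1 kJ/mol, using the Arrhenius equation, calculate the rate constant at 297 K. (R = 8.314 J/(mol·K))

5.00e-01 s⁻¹

Step 1: Use the Arrhenius equation: k = A × exp(-Eₐ/RT)
Step 2: Convert Eₐ to J/mol: 66.1 kJ/mol = 66100 J/mol
Step 3: Calculate the exponent: -Eₐ/(RT) = -66100/(8.314 × 297) = -26.76918
Step 4: k = 2.11e+11 × exp(-26.76918)
Step 5: k = 2.11e+11 × 2.36752e-12 = 4.9955e-01 s⁻¹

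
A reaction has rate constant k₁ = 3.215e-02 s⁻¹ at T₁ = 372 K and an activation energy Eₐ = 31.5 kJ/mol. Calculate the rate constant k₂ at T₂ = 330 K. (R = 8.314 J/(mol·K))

8.795e-03 s⁻¹

Step 1: Use the two-temperature Arrhenius form: ln(k₂/k₁) = -Eₐ/R × (1/T₂ - 1/T₁)
Step 2: Convert Eₐ to J/mol: 31.5 kJ/mol = 31500 J/mol
Step 3: 1/T₂ - 1/T₁ = 1/330 - 1/372 = 3.421310e-04 K⁻¹
Step 4: ln(k₂/k₁) = -31500/8.314 × 3.421310e-04 = -1.29626
Step 5: k₂ = k₁ × exp(-1.29626) = 3.215e-02 × 2.73553e-01 = 8.795e-03 s⁻¹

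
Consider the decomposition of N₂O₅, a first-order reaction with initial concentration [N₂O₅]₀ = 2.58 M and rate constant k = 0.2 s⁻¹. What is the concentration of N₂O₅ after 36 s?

0.001926 M

Step 1: For a first-order reaction: [N₂O₅] = [N₂O₅]₀ × e^(-kt)
Step 2: [N₂O₅] = 2.58 × e^(-0.2 × 36)
Step 3: [N₂O₅] = 2.58 × e^(-7.2)
Step 4: [N₂O₅] = 2.58 × 0.000746586 = 0.001926 M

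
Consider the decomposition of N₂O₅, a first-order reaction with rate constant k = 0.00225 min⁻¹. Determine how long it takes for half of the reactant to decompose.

308.1 min

Step 1: For a first-order reaction, t₁/₂ = ln(2)/k
Step 2: t₁/₂ = ln(2)/0.00225
Step 3: t₁/₂ = 0.6931/0.00225 = 308.1 min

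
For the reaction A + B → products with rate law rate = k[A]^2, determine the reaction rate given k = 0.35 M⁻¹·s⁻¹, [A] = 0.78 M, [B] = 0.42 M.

0.2129 M/s

Step 1: The rate law is rate = k[A]^2
Step 2: Note that the rate does not depend on [B] (zero order in B).
Step 3: rate = 0.35 × (0.78)^2 = 0.21294 M/s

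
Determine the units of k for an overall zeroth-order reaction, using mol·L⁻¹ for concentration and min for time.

mol·L⁻¹·min⁻¹

Step 1: For overall order n, rate = k × (concentration)^n.
Step 2: Rate has units mol·L⁻¹·min⁻¹; concentration term has units (mol·L⁻¹)^0.
Step 3: k = rate / (concentration)^n, so units of k = (mol·L⁻¹)^(1-0)·min⁻¹ = mol·L⁻¹·min⁻¹.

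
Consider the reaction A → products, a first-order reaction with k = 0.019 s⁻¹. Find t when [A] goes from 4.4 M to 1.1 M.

72.96 s

Step 1: For first-order: t = ln([A]₀/[A])/k
Step 2: t = ln(4.4/1.1)/0.019
Step 3: t = ln(4)/0.019
Step 4: t = 1.386/0.019 = 72.96 s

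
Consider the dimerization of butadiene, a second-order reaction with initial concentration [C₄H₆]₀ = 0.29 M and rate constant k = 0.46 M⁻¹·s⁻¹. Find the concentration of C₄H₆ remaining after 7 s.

0.15 M

Step 1: For a second-order reaction: 1/[C₄H₆] = 1/[C₄H₆]₀ + kt
Step 2: 1/[C₄H₆] = 1/0.29 + 0.46 × 7
Step 3: 1/[C₄H₆] = 3.448 + 3.22 = 6.668
Step 4: [C₄H₆] = 1/6.668 = 0.15 M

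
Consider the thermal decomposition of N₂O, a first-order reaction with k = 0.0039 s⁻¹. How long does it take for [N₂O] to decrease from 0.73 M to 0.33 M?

203.6 s

Step 1: For first-order: t = ln([N₂O]₀/[N₂O])/k
Step 2: t = ln(0.73/0.33)/0.0039
Step 3: t = ln(2.212)/0.0039
Step 4: t = 0.794/0.0039 = 203.6 s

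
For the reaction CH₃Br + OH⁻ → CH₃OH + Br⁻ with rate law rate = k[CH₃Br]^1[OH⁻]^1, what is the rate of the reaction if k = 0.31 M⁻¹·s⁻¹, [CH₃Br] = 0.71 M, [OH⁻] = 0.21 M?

0.04622 M/s

Step 1: The rate law is rate = k[CH₃Br]^1[OH⁻]^1
Step 2: Substitute: rate = 0.31 × (0.71)^1 × (0.21)^1
Step 3: rate = 0.31 × 0.71 × 0.21 = 0.046221 M/s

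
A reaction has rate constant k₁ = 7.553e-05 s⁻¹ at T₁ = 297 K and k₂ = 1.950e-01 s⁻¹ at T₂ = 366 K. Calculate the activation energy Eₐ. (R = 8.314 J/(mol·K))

102.9 kJ/mol

Step 1: Use the two-temperature Arrhenius form: ln(k₂/k₁) = -Eₐ/R × (1/T₂ - 1/T₁)
Step 2: ln(k₂/k₁) = ln(1.950e-01/7.553e-05) = ln(2581.76) = 7.85622
Step 3: 1/T₂ - 1/T₁ = 1/366 - 1/297 = -6.347629e-04 K⁻¹
Step 4: Eₐ = -R × ln(k₂/k₁) / (1/T₂ - 1/T₁) = -8.314 × 7.85622 / -6.347629e-04
Step 5: Eₐ = 1.0290e+05 J/mol = 102.9 kJ/mol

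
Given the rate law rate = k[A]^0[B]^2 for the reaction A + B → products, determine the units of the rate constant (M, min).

M⁻¹·min⁻¹

Step 1: Overall order = 0 + 2 = 2.
Step 2: rate has units M·min⁻¹; [A]^0[B]^2 has units M^2.
Step 3: k = rate/([A]^0[B]^2), so units of k = M^(1-2)·min⁻¹ = M⁻¹·min⁻¹.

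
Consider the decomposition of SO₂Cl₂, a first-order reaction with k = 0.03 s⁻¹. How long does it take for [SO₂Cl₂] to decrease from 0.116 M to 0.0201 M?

58.43 s

Step 1: For first-order: t = ln([SO₂Cl₂]₀/[SO₂Cl₂])/k
Step 2: t = ln(0.116/0.0201)/0.03
Step 3: t = ln(5.771)/0.03
Step 4: t = 1.753/0.03 = 58.43 s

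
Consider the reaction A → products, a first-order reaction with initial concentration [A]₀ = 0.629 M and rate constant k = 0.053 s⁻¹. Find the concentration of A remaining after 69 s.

0.01623 M

Step 1: For a first-order reaction: [A] = [A]₀ × e^(-kt)
Step 2: [A] = 0.629 × e^(-0.053 × 69)
Step 3: [A] = 0.629 × e^(-3.657)
Step 4: [A] = 0.629 × 0.0258098 = 0.01623 M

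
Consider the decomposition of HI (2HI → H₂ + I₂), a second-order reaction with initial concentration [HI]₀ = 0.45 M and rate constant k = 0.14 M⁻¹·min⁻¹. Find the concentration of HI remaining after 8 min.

0.2992 M

Step 1: For a second-order reaction: 1/[HI] = 1/[HI]₀ + kt
Step 2: 1/[HI] = 1/0.45 + 0.14 × 8
Step 3: 1/[HI] = 2.222 + 1.12 = 3.342
Step 4: [HI] = 1/3.342 = 0.2992 M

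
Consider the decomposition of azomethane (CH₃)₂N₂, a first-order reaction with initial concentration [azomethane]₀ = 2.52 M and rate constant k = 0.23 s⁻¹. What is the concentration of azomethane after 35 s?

0.0008041 M

Step 1: For a first-order reaction: [azomethane] = [azomethane]₀ × e^(-kt)
Step 2: [azomethane] = 2.52 × e^(-0.23 × 35)
Step 3: [azomethane] = 2.52 × e^(-8.05)
Step 4: [azomethane] = 2.52 × 0.000319102 = 0.0008041 M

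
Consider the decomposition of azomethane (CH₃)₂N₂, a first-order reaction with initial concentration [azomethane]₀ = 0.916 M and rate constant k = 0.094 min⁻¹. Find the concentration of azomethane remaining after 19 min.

0.1535 M

Step 1: For a first-order reaction: [azomethane] = [azomethane]₀ × e^(-kt)
Step 2: [azomethane] = 0.916 × e^(-0.094 × 19)
Step 3: [azomethane] = 0.916 × e^(-1.786)
Step 4: [azomethane] = 0.916 × 0.167629 = 0.1535 M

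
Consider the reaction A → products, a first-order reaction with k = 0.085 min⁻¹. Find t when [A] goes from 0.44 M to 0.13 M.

14.34 min

Step 1: For first-order: t = ln([A]₀/[A])/k
Step 2: t = ln(0.44/0.13)/0.085
Step 3: t = ln(3.385)/0.085
Step 4: t = 1.219/0.085 = 14.34 min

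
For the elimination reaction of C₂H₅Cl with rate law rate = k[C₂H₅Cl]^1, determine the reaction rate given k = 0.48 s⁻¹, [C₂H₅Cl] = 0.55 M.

0.264 M/s

Step 1: Identify the rate law: rate = k[C₂H₅Cl]^1
Step 2: Substitute values: rate = 0.48 × (0.55)^1
Step 3: Calculate: rate = 0.48 × 0.55 = 0.264 M/s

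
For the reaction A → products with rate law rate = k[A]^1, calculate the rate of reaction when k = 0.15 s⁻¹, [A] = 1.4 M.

0.21 M/s

Step 1: Identify the rate law: rate = k[A]^1
Step 2: Substitute values: rate = 0.15 × (1.4)^1
Step 3: Calculate: rate = 0.15 × 1.4 = 0.21 M/s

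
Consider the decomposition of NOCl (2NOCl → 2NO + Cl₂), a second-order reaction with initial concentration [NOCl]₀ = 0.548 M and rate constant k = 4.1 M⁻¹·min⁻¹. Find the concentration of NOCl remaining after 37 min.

0.006514 M

Step 1: For a second-order reaction: 1/[NOCl] = 1/[NOCl]₀ + kt
Step 2: 1/[NOCl] = 1/0.548 + 4.1 × 37
Step 3: 1/[NOCl] = 1.825 + 151.7 = 153.5
Step 4: [NOCl] = 1/153.5 = 0.006514 M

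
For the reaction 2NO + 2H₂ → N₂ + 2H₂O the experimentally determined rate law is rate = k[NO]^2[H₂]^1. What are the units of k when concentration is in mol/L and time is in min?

(mol/L)⁻²·min⁻¹

Step 1: Overall order = 2 + 1 = 3.
Step 2: rate has units mol/L·min⁻¹; [NO]^2[H₂]^1 has units (mol/L)^3.
Step 3: k = rate/([NO]^2[H₂]^1), so units of k = (mol/L)^(1-3)·min⁻¹ = (mol/L)⁻²·min⁻¹.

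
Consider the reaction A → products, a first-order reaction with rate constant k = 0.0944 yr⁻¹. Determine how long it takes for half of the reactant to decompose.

7.343 yr

Step 1: For a first-order reaction, t₁/₂ = ln(2)/k
Step 2: t₁/₂ = ln(2)/0.0944
Step 3: t₁/₂ = 0.6931/0.0944 = 7.343 yr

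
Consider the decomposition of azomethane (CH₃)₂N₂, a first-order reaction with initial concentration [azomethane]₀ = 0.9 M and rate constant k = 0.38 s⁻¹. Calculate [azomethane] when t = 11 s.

0.01377 M

Step 1: For a first-order reaction: [azomethane] = [azomethane]₀ × e^(-kt)
Step 2: [azomethane] = 0.9 × e^(-0.38 × 11)
Step 3: [azomethane] = 0.9 × e^(-4.18)
Step 4: [azomethane] = 0.9 × 0.0152985 = 0.01377 M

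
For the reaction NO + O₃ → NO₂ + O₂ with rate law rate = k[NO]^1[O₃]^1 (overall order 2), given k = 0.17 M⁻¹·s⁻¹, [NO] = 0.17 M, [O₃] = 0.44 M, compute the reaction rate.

0.01272 M/s

Step 1: The rate law is rate = k[NO]^1[O₃]^1, overall order = 1+1 = 2
Step 2: Substitute values: rate = 0.17 × (0.17)^1 × (0.44)^1
Step 3: rate = 0.17 × 0.17 × 0.44 = 0.012716 M/s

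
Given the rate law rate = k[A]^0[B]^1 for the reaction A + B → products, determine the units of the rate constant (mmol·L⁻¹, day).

day⁻¹

Step 1: Overall order = 0 + 1 = 1.
Step 2: rate has units mmol·L⁻¹·day⁻¹; [A]^0[B]^1 has units (mmol·L⁻¹)^1.
Step 3: k = rate/([A]^0[B]^1), so units of k = (mmol·L⁻¹)^(1-1)·day⁻¹ = day⁻¹.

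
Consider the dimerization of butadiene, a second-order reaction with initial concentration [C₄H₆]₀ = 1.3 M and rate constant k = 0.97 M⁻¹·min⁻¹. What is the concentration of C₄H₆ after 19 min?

0.05209 M

Step 1: For a second-order reaction: 1/[C₄H₆] = 1/[C₄H₆]₀ + kt
Step 2: 1/[C₄H₆] = 1/1.3 + 0.97 × 19
Step 3: 1/[C₄H₆] = 0.7692 + 18.43 = 19.2
Step 4: [C₄H₆] = 1/19.2 = 0.05209 M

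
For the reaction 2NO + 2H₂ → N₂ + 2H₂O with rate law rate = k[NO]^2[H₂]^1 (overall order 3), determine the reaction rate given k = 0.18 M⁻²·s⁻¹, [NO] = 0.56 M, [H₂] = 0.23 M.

0.01298 M/s

Step 1: The rate law is rate = k[NO]^2[H₂]^1, overall order = 2+1 = 3
Step 2: Substitute values: rate = 0.18 × (0.56)^2 × (0.23)^1
Step 3: rate = 0.18 × 0.3136 × 0.23 = 0.012983 M/s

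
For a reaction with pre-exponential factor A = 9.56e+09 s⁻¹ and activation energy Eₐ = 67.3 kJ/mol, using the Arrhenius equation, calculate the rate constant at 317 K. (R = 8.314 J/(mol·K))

7.77e-02 s⁻¹

Step 1: Use the Arrhenius equation: k = A × exp(-Eₐ/RT)
Step 2: Convert Eₐ to J/mol: 67.3 kJ/mol = 67300 J/mol
Step 3: Calculate the exponent: -Eₐ/(RT) = -67300/(8.314 × 317) = -25.53558
Step 4: k = 9.56e+09 × exp(-25.53558)
Step 5: k = 9.56e+09 × 8.12903e-12 = 7.7714e-02 s⁻¹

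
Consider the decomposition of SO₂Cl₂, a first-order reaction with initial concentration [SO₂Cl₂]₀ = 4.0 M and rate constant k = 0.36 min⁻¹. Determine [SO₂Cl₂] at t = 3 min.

1.358 M

Step 1: For a first-order reaction: [SO₂Cl₂] = [SO₂Cl₂]₀ × e^(-kt)
Step 2: [SO₂Cl₂] = 4.0 × e^(-0.36 × 3)
Step 3: [SO₂Cl₂] = 4.0 × e^(-1.08)
Step 4: [SO₂Cl₂] = 4.0 × 0.339596 = 1.358 M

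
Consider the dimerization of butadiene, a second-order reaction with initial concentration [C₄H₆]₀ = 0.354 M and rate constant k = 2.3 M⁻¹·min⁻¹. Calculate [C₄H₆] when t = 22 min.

0.01872 M

Step 1: For a second-order reaction: 1/[C₄H₆] = 1/[C₄H₆]₀ + kt
Step 2: 1/[C₄H₆] = 1/0.354 + 2.3 × 22
Step 3: 1/[C₄H₆] = 2.825 + 50.6 = 53.42
Step 4: [C₄H₆] = 1/53.42 = 0.01872 M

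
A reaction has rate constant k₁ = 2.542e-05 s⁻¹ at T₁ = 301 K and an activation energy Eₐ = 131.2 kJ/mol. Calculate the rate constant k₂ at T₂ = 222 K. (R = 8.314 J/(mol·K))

2.008e-13 s⁻¹

Step 1: Use the two-temperature Arrhenius form: ln(k₂/k₁) = -Eₐ/R × (1/T₂ - 1/T₁)
Step 2: Convert Eₐ to J/mol: 131.2 kJ/mol = 131200 J/mol
Step 3: 1/T₂ - 1/T₁ = 1/222 - 1/301 = 1.182245e-03 K⁻¹
Step 4: ln(k₂/k₁) = -131200/8.314 × 1.182245e-03 = -18.65655
Step 5: k₂ = k₁ × exp(-18.65655) = 2.542e-05 × 7.89884e-09 = 2.008e-13 s⁻¹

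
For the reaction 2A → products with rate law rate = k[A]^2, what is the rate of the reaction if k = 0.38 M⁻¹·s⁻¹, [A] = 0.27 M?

0.0277 M/s

Step 1: Identify the rate law: rate = k[A]^2
Step 2: Substitute values: rate = 0.38 × (0.27)^2
Step 3: Calculate: rate = 0.38 × 0.0729 = 0.027702 M/s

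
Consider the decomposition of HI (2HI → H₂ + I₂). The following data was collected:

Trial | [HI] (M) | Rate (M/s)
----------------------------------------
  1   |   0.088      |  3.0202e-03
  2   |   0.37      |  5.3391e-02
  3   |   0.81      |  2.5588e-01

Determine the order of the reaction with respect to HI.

second order (2)

Step 1: Compare trials to find order n where rate₂/rate₁ = ([HI]₂/[HI]₁)^n
Step 2: rate₂/rate₁ = 5.3391e-02/3.0202e-03 = 17.68
Step 3: [HI]₂/[HI]₁ = 0.37/0.088 = 4.205
Step 4: n = ln(17.68)/ln(4.205) = 2.00 ≈ 2
Step 5: The reaction is second order in HI.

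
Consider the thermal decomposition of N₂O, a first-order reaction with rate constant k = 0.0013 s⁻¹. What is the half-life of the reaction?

533.2 s

Step 1: For a first-order reaction, t₁/₂ = ln(2)/k
Step 2: t₁/₂ = ln(2)/0.0013
Step 3: t₁/₂ = 0.6931/0.0013 = 533.2 s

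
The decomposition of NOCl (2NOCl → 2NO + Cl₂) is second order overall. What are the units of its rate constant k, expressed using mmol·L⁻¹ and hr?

(mmol·L⁻¹)⁻¹·hr⁻¹

Step 1: For overall order n, rate = k × (concentration)^n.
Step 2: Rate has units mmol·L⁻¹·hr⁻¹; concentration term has units (mmol·L⁻¹)^2.
Step 3: k = rate / (concentration)^n, so units of k = (mmol·L⁻¹)^(1-2)·hr⁻¹ = (mmol·L⁻¹)⁻¹·hr⁻¹.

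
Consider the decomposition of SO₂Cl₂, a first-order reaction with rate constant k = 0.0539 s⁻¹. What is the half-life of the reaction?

12.86 s

Step 1: For a first-order reaction, t₁/₂ = ln(2)/k
Step 2: t₁/₂ = ln(2)/0.0539
Step 3: t₁/₂ = 0.6931/0.0539 = 12.86 s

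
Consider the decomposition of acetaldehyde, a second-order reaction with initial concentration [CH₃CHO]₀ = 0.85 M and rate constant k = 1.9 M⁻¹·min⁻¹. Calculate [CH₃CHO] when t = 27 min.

0.01906 M

Step 1: For a second-order reaction: 1/[CH₃CHO] = 1/[CH₃CHO]₀ + kt
Step 2: 1/[CH₃CHO] = 1/0.85 + 1.9 × 27
Step 3: 1/[CH₃CHO] = 1.176 + 51.3 = 52.48
Step 4: [CH₃CHO] = 1/52.48 = 0.01906 M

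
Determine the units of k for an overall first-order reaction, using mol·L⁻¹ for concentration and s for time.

s⁻¹

Step 1: For overall order n, rate = k × (concentration)^n.
Step 2: Rate has units mol·L⁻¹·s⁻¹; concentration term has units (mol·L⁻¹)^1.
Step 3: k = rate / (concentration)^n, so units of k = (mol·L⁻¹)^(1-1)·s⁻¹ = s⁻¹.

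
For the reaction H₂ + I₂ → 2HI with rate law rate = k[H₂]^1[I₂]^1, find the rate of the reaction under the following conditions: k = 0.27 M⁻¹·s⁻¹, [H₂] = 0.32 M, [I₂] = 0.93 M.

0.08035 M/s

Step 1: The rate law is rate = k[H₂]^1[I₂]^1
Step 2: Substitute: rate = 0.27 × (0.32)^1 × (0.93)^1
Step 3: rate = 0.27 × 0.32 × 0.93 = 0.080352 M/s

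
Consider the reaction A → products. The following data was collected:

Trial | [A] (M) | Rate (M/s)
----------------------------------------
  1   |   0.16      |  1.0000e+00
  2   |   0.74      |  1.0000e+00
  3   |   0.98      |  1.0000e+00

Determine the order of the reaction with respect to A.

zeroth order (0)

Step 1: Compare trials - when concentration changes, rate stays constant.
Step 2: rate₂/rate₁ = 1.0000e+00/1.0000e+00 = 1
Step 3: [A]₂/[A]₁ = 0.74/0.16 = 4.625
Step 4: Since rate ratio ≈ (conc ratio)^0, the reaction is zeroth order.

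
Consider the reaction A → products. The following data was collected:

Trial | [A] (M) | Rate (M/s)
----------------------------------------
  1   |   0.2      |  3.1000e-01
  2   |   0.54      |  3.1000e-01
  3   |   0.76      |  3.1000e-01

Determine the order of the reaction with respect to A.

zeroth order (0)

Step 1: Compare trials - when concentration changes, rate stays constant.
Step 2: rate₂/rate₁ = 3.1000e-01/3.1000e-01 = 1
Step 3: [A]₂/[A]₁ = 0.54/0.2 = 2.7
Step 4: Since rate ratio ≈ (conc ratio)^0, the reaction is zeroth order.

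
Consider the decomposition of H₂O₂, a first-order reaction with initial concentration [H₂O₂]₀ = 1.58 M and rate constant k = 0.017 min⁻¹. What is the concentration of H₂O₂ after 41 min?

0.787 M

Step 1: For a first-order reaction: [H₂O₂] = [H₂O₂]₀ × e^(-kt)
Step 2: [H₂O₂] = 1.58 × e^(-0.017 × 41)
Step 3: [H₂O₂] = 1.58 × e^(-0.697)
Step 4: [H₂O₂] = 1.58 × 0.498077 = 0.787 M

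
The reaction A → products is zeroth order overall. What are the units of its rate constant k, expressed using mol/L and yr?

mol/L·yr⁻¹

Step 1: For overall order n, rate = k × (concentration)^n.
Step 2: Rate has units mol/L·yr⁻¹; concentration term has units (mol/L)^0.
Step 3: k = rate / (concentration)^n, so units of k = (mol/L)^(1-0)·yr⁻¹ = mol/L·yr⁻¹.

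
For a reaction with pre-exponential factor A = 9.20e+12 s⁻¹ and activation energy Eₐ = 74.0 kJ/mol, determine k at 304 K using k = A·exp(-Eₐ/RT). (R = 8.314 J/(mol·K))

1.77e+00 s⁻¹

Step 1: Use the Arrhenius equation: k = A × exp(-Eₐ/RT)
Step 2: Convert Eₐ to J/mol: 74.0 kJ/mol = 74000 J/mol
Step 3: Calculate the exponent: -Eₐ/(RT) = -74000/(8.314 × 304) = -29.27845
Step 4: k = 9.20e+12 × exp(-29.27845)
Step 5: k = 9.20e+12 × 1.92544e-13 = 1.7714e+00 s⁻¹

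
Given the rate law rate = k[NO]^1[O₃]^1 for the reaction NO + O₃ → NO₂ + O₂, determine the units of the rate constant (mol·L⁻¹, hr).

(mol·L⁻¹)⁻¹·hr⁻¹

Step 1: Overall order = 1 + 1 = 2.
Step 2: rate has units mol·L⁻¹·hr⁻¹; [NO]^1[O₃]^1 has units (mol·L⁻¹)^2.
Step 3: k = rate/([NO]^1[O₃]^1), so units of k = (mol·L⁻¹)^(1-2)·hr⁻¹ = (mol·L⁻¹)⁻¹·hr⁻¹.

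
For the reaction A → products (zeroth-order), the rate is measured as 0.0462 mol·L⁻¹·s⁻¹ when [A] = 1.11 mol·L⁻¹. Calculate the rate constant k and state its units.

0.0462 mol·L⁻¹·s⁻¹

Step 1: For a zeroth-order reaction, rate = k (independent of concentration).
Step 2: k = rate = 0.0462 mol·L⁻¹·s⁻¹.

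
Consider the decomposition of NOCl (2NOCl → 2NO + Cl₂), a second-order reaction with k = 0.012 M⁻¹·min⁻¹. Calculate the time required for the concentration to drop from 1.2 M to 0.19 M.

369.2 min

Step 1: For second-order: t = (1/[NOCl] - 1/[NOCl]₀)/k
Step 2: t = (1/0.19 - 1/1.2)/0.012
Step 3: t = (5.263 - 0.8333)/0.012
Step 4: t = 4.43/0.012 = 369.2 min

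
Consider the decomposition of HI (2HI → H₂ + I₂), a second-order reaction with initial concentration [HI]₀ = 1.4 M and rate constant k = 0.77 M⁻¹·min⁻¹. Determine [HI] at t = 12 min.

0.1005 M

Step 1: For a second-order reaction: 1/[HI] = 1/[HI]₀ + kt
Step 2: 1/[HI] = 1/1.4 + 0.77 × 12
Step 3: 1/[HI] = 0.7143 + 9.24 = 9.954
Step 4: [HI] = 1/9.954 = 0.1005 M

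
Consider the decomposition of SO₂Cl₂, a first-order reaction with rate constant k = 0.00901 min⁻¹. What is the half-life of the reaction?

76.93 min

Step 1: For a first-order reaction, t₁/₂ = ln(2)/k
Step 2: t₁/₂ = ln(2)/0.00901
Step 3: t₁/₂ = 0.6931/0.00901 = 76.93 min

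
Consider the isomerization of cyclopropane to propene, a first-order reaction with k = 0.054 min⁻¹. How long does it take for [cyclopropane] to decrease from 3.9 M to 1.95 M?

12.84 min

Step 1: For first-order: t = ln([cyclopropane]₀/[cyclopropane])/k
Step 2: t = ln(3.9/1.95)/0.054
Step 3: t = ln(2)/0.054
Step 4: t = 0.6931/0.054 = 12.84 min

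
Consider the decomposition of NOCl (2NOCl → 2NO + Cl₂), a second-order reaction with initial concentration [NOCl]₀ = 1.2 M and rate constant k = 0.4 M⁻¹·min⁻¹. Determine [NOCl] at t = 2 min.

0.6122 M

Step 1: For a second-order reaction: 1/[NOCl] = 1/[NOCl]₀ + kt
Step 2: 1/[NOCl] = 1/1.2 + 0.4 × 2
Step 3: 1/[NOCl] = 0.8333 + 0.8 = 1.633
Step 4: [NOCl] = 1/1.633 = 0.6122 M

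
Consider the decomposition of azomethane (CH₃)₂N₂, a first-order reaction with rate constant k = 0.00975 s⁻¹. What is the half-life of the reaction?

71.09 s

Step 1: For a first-order reaction, t₁/₂ = ln(2)/k
Step 2: t₁/₂ = ln(2)/0.00975
Step 3: t₁/₂ = 0.6931/0.00975 = 71.09 s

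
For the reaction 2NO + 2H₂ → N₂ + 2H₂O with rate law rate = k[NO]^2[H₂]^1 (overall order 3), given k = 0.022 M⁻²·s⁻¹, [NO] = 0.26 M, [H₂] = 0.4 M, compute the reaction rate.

0.0005949 M/s

Step 1: The rate law is rate = k[NO]^2[H₂]^1, overall order = 2+1 = 3
Step 2: Substitute values: rate = 0.022 × (0.26)^2 × (0.4)^1
Step 3: rate = 0.022 × 0.0676 × 0.4 = 0.00059488 M/s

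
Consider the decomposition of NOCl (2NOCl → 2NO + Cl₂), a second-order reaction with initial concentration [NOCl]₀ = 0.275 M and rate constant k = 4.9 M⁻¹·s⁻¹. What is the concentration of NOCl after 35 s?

0.00571 M

Step 1: For a second-order reaction: 1/[NOCl] = 1/[NOCl]₀ + kt
Step 2: 1/[NOCl] = 1/0.275 + 4.9 × 35
Step 3: 1/[NOCl] = 3.636 + 171.5 = 175.1
Step 4: [NOCl] = 1/175.1 = 0.00571 M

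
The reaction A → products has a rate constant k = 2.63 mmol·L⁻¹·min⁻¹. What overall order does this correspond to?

zeroth order (0)

Step 1: The units of k for an nth-order reaction are (concentration)^(1-n)·(time)⁻¹.
Step 2: Here k has units mmol·L⁻¹·min⁻¹, so the concentration exponent is 1.
Step 3: 1 - n = 1 ⇒ n = 0. The reaction is zeroth order.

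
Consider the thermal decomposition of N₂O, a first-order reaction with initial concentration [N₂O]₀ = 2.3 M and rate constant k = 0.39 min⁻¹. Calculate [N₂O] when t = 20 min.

0.0009424 M

Step 1: For a first-order reaction: [N₂O] = [N₂O]₀ × e^(-kt)
Step 2: [N₂O] = 2.3 × e^(-0.39 × 20)
Step 3: [N₂O] = 2.3 × e^(-7.8)
Step 4: [N₂O] = 2.3 × 0.000409735 = 0.0009424 M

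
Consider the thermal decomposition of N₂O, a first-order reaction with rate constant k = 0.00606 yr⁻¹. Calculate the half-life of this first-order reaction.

114.4 yr

Step 1: For a first-order reaction, t₁/₂ = ln(2)/k
Step 2: t₁/₂ = ln(2)/0.00606
Step 3: t₁/₂ = 0.6931/0.00606 = 114.4 yr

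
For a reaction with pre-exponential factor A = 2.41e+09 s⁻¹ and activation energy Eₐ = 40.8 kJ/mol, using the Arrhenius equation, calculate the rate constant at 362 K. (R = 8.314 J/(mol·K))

3.12e+03 s⁻¹

Step 1: Use the Arrhenius equation: k = A × exp(-Eₐ/RT)
Step 2: Convert Eₐ to J/mol: 40.8 kJ/mol = 40800 J/mol
Step 3: Calculate the exponent: -Eₐ/(RT) = -40800/(8.314 × 362) = -13.55631
Step 4: k = 2.41e+09 × exp(-13.55631)
Step 5: k = 2.41e+09 × 1.29589e-06 = 3.1231e+03 s⁻¹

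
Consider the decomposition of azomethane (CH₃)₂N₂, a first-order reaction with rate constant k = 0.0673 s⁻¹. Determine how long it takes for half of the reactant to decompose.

10.3 s

Step 1: For a first-order reaction, t₁/₂ = ln(2)/k
Step 2: t₁/₂ = ln(2)/0.0673
Step 3: t₁/₂ = 0.6931/0.0673 = 10.3 s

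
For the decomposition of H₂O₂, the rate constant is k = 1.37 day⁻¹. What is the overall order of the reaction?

first order (1)

Step 1: The units of k for an nth-order reaction are (concentration)^(1-n)·(time)⁻¹.
Step 2: Here k has units day⁻¹, so the concentration exponent is 0.
Step 3: 1 - n = 0 ⇒ n = 1. The reaction is first order.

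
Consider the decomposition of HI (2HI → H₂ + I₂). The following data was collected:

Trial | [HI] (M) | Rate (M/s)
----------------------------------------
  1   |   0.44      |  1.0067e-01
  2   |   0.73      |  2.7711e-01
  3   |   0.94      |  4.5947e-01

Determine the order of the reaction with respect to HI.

second order (2)

Step 1: Compare trials to find order n where rate₂/rate₁ = ([HI]₂/[HI]₁)^n
Step 2: rate₂/rate₁ = 2.7711e-01/1.0067e-01 = 2.753
Step 3: [HI]₂/[HI]₁ = 0.73/0.44 = 1.659
Step 4: n = ln(2.753)/ln(1.659) = 2.00 ≈ 2
Step 5: The reaction is second order in HI.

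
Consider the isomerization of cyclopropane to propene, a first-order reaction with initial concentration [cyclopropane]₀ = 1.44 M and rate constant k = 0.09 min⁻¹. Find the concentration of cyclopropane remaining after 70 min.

0.002644 M

Step 1: For a first-order reaction: [cyclopropane] = [cyclopropane]₀ × e^(-kt)
Step 2: [cyclopropane] = 1.44 × e^(-0.09 × 70)
Step 3: [cyclopropane] = 1.44 × e^(-6.3)
Step 4: [cyclopropane] = 1.44 × 0.0018363 = 0.002644 M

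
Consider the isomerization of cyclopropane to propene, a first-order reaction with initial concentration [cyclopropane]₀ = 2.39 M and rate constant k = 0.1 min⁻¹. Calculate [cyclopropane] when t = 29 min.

0.1315 M

Step 1: For a first-order reaction: [cyclopropane] = [cyclopropane]₀ × e^(-kt)
Step 2: [cyclopropane] = 2.39 × e^(-0.1 × 29)
Step 3: [cyclopropane] = 2.39 × e^(-2.9)
Step 4: [cyclopropane] = 2.39 × 0.0550232 = 0.1315 M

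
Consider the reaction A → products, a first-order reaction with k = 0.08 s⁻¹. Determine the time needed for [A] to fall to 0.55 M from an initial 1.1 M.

8.664 s

Step 1: For first-order: t = ln([A]₀/[A])/k
Step 2: t = ln(1.1/0.55)/0.08
Step 3: t = ln(2)/0.08
Step 4: t = 0.6931/0.08 = 8.664 s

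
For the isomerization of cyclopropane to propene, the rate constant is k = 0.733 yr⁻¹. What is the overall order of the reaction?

first order (1)

Step 1: The units of k for an nth-order reaction are (concentration)^(1-n)·(time)⁻¹.
Step 2: Here k has units yr⁻¹, so the concentration exponent is 0.
Step 3: 1 - n = 0 ⇒ n = 1. The reaction is first order.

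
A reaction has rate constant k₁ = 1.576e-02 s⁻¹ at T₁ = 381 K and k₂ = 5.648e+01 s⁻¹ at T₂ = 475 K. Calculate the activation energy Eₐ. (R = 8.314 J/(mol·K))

131.0 kJ/mol

Step 1: Use the two-temperature Arrhenius form: ln(k₂/k₁) = -Eₐ/R × (1/T₂ - 1/T₁)
Step 2: ln(k₂/k₁) = ln(5.648e+01/1.576e-02) = ln(3583.76) = 8.18417
Step 3: 1/T₂ - 1/T₁ = 1/475 - 1/381 = -5.194088e-04 K⁻¹
Step 4: Eₐ = -R × ln(k₂/k₁) / (1/T₂ - 1/T₁) = -8.314 × 8.18417 / -5.194088e-04
Step 5: Eₐ = 1.3100e+05 J/mol = 131.0 kJ/mol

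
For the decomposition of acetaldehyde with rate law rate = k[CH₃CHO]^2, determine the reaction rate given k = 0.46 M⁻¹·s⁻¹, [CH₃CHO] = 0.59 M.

0.1601 M/s

Step 1: Identify the rate law: rate = k[CH₃CHO]^2
Step 2: Substitute values: rate = 0.46 × (0.59)^2
Step 3: Calculate: rate = 0.46 × 0.3481 = 0.160126 M/s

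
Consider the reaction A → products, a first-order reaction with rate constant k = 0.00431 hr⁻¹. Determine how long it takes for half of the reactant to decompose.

160.8 hr

Step 1: For a first-order reaction, t₁/₂ = ln(2)/k
Step 2: t₁/₂ = ln(2)/0.00431
Step 3: t₁/₂ = 0.6931/0.00431 = 160.8 hr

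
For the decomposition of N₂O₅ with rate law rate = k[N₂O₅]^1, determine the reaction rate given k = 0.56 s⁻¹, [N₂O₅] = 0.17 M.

0.0952 M/s

Step 1: Identify the rate law: rate = k[N₂O₅]^1
Step 2: Substitute values: rate = 0.56 × (0.17)^1
Step 3: Calculate: rate = 0.56 × 0.17 = 0.0952 M/s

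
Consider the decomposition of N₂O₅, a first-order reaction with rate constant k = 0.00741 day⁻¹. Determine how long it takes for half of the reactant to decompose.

93.54 day

Step 1: For a first-order reaction, t₁/₂ = ln(2)/k
Step 2: t₁/₂ = ln(2)/0.00741
Step 3: t₁/₂ = 0.6931/0.00741 = 93.54 day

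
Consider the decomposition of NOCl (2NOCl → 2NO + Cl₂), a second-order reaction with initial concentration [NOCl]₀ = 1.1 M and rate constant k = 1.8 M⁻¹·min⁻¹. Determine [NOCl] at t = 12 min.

0.04443 M

Step 1: For a second-order reaction: 1/[NOCl] = 1/[NOCl]₀ + kt
Step 2: 1/[NOCl] = 1/1.1 + 1.8 × 12
Step 3: 1/[NOCl] = 0.9091 + 21.6 = 22.51
Step 4: [NOCl] = 1/22.51 = 0.04443 M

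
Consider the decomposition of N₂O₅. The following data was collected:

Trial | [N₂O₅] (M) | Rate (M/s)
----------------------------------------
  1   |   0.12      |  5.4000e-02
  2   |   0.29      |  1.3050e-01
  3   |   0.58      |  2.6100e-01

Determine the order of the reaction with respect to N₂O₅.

first order (1)

Step 1: Compare trials to find order n where rate₂/rate₁ = ([N₂O₅]₂/[N₂O₅]₁)^n
Step 2: rate₂/rate₁ = 1.3050e-01/5.4000e-02 = 2.417
Step 3: [N₂O₅]₂/[N₂O₅]₁ = 0.29/0.12 = 2.417
Step 4: n = ln(2.417)/ln(2.417) = 1.00 ≈ 1
Step 5: The reaction is first order in N₂O₅.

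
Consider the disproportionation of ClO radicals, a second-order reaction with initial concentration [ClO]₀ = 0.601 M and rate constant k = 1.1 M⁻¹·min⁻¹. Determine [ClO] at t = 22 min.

0.03866 M

Step 1: For a second-order reaction: 1/[ClO] = 1/[ClO]₀ + kt
Step 2: 1/[ClO] = 1/0.601 + 1.1 × 22
Step 3: 1/[ClO] = 1.664 + 24.2 = 25.86
Step 4: [ClO] = 1/25.86 = 0.03866 M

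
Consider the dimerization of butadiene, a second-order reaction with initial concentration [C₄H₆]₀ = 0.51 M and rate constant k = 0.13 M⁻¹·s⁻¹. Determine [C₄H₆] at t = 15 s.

0.2557 M

Step 1: For a second-order reaction: 1/[C₄H₆] = 1/[C₄H₆]₀ + kt
Step 2: 1/[C₄H₆] = 1/0.51 + 0.13 × 15
Step 3: 1/[C₄H₆] = 1.961 + 1.95 = 3.911
Step 4: [C₄H₆] = 1/3.911 = 0.2557 M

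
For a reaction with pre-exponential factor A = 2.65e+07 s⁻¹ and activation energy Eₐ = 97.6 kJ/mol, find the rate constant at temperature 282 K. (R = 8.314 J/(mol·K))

2.21e-11 s⁻¹

Step 1: Use the Arrhenius equation: k = A × exp(-Eₐ/RT)
Step 2: Convert Eₐ to J/mol: 97.6 kJ/mol = 97600 J/mol
Step 3: Calculate the exponent: -Eₐ/(RT) = -97600/(8.314 × 282) = -41.62849
Step 4: k = 2.65e+07 × exp(-41.62849)
Step 5: k = 2.65e+07 × 8.33636e-19 = 2.2091e-11 s⁻¹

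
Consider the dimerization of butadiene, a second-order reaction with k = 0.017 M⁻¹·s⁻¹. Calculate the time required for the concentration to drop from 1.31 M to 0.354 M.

121.3 s

Step 1: For second-order: t = (1/[C₄H₆] - 1/[C₄H₆]₀)/k
Step 2: t = (1/0.354 - 1/1.31)/0.017
Step 3: t = (2.825 - 0.7634)/0.017
Step 4: t = 2.061/0.017 = 121.3 s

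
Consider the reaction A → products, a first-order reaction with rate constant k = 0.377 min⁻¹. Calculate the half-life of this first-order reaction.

1.839 min

Step 1: For a first-order reaction, t₁/₂ = ln(2)/k
Step 2: t₁/₂ = ln(2)/0.377
Step 3: t₁/₂ = 0.6931/0.377 = 1.839 min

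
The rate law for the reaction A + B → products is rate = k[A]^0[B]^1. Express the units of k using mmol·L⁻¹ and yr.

yr⁻¹

Step 1: Overall order = 0 + 1 = 1.
Step 2: rate has units mmol·L⁻¹·yr⁻¹; [A]^0[B]^1 has units (mmol·L⁻¹)^1.
Step 3: k = rate/([A]^0[B]^1), so units of k = (mmol·L⁻¹)^(1-1)·yr⁻¹ = yr⁻¹.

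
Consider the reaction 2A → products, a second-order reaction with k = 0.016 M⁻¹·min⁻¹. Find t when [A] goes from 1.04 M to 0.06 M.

981.6 min

Step 1: For second-order: t = (1/[A] - 1/[A]₀)/k
Step 2: t = (1/0.06 - 1/1.04)/0.016
Step 3: t = (16.67 - 0.9615)/0.016
Step 4: t = 15.71/0.016 = 981.6 min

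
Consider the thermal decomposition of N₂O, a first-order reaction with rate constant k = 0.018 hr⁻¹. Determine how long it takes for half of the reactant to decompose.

38.51 hr

Step 1: For a first-order reaction, t₁/₂ = ln(2)/k
Step 2: t₁/₂ = ln(2)/0.018
Step 3: t₁/₂ = 0.6931/0.018 = 38.51 hr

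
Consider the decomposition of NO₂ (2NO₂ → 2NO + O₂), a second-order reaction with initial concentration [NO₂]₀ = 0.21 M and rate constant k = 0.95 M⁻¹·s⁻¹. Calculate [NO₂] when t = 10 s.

0.07012 M

Step 1: For a second-order reaction: 1/[NO₂] = 1/[NO₂]₀ + kt
Step 2: 1/[NO₂] = 1/0.21 + 0.95 × 10
Step 3: 1/[NO₂] = 4.762 + 9.5 = 14.26
Step 4: [NO₂] = 1/14.26 = 0.07012 M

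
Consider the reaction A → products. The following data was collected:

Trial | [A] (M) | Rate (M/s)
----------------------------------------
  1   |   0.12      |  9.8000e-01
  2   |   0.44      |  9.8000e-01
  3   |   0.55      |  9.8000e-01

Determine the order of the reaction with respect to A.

zeroth order (0)

Step 1: Compare trials - when concentration changes, rate stays constant.
Step 2: rate₂/rate₁ = 9.8000e-01/9.8000e-01 = 1
Step 3: [A]₂/[A]₁ = 0.44/0.12 = 3.667
Step 4: Since rate ratio ≈ (conc ratio)^0, the reaction is zeroth order.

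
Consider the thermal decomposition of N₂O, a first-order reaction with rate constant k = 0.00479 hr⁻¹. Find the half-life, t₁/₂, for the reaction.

144.7 hr

Step 1: For a first-order reaction, t₁/₂ = ln(2)/k
Step 2: t₁/₂ = ln(2)/0.00479
Step 3: t₁/₂ = 0.6931/0.00479 = 144.7 hr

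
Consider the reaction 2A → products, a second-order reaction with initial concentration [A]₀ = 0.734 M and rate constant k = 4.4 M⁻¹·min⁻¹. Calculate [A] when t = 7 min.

0.03109 M

Step 1: For a second-order reaction: 1/[A] = 1/[A]₀ + kt
Step 2: 1/[A] = 1/0.734 + 4.4 × 7
Step 3: 1/[A] = 1.362 + 30.8 = 32.16
Step 4: [A] = 1/32.16 = 0.03109 M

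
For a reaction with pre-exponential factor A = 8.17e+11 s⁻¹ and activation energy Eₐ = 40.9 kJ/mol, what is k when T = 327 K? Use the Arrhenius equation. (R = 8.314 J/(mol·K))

2.39e+05 s⁻¹

Step 1: Use the Arrhenius equation: k = A × exp(-Eₐ/RT)
Step 2: Convert Eₐ to J/mol: 40.9 kJ/mol = 40900 J/mol
Step 3: Calculate the exponent: -Eₐ/(RT) = -40900/(8.314 × 327) = -15.04408
Step 4: k = 8.17e+11 × exp(-15.04408)
Step 5: k = 8.17e+11 × 2.92711e-07 = 2.3914e+05 s⁻¹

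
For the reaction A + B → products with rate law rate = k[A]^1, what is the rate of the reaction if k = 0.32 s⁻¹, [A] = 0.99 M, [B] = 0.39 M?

0.3168 M/s

Step 1: The rate law is rate = k[A]^1
Step 2: Note that the rate does not depend on [B] (zero order in B).
Step 3: rate = 0.32 × (0.99)^1 = 0.3168 M/s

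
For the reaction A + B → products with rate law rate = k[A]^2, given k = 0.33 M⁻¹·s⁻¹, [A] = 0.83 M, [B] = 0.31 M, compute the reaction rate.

0.2273 M/s

Step 1: The rate law is rate = k[A]^2
Step 2: Note that the rate does not depend on [B] (zero order in B).
Step 3: rate = 0.33 × (0.83)^2 = 0.227337 M/s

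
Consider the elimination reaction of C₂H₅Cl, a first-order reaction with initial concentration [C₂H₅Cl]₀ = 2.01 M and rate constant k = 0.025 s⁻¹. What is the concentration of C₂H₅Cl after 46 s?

0.6364 M

Step 1: For a first-order reaction: [C₂H₅Cl] = [C₂H₅Cl]₀ × e^(-kt)
Step 2: [C₂H₅Cl] = 2.01 × e^(-0.025 × 46)
Step 3: [C₂H₅Cl] = 2.01 × e^(-1.15)
Step 4: [C₂H₅Cl] = 2.01 × 0.316637 = 0.6364 M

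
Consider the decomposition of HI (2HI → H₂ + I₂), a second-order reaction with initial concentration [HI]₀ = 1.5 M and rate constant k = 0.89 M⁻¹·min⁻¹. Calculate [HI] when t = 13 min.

0.08172 M

Step 1: For a second-order reaction: 1/[HI] = 1/[HI]₀ + kt
Step 2: 1/[HI] = 1/1.5 + 0.89 × 13
Step 3: 1/[HI] = 0.6667 + 11.57 = 12.24
Step 4: [HI] = 1/12.24 = 0.08172 M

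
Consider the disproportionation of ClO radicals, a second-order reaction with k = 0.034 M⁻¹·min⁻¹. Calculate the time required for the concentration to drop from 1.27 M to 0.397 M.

50.93 min

Step 1: For second-order: t = (1/[ClO] - 1/[ClO]₀)/k
Step 2: t = (1/0.397 - 1/1.27)/0.034
Step 3: t = (2.519 - 0.7874)/0.034
Step 4: t = 1.731/0.034 = 50.93 min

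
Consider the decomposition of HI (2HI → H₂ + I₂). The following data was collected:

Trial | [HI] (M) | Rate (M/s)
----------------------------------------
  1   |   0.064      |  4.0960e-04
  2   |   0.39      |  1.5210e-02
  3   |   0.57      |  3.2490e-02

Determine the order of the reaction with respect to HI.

second order (2)

Step 1: Compare trials to find order n where rate₂/rate₁ = ([HI]₂/[HI]₁)^n
Step 2: rate₂/rate₁ = 1.5210e-02/4.0960e-04 = 37.13
Step 3: [HI]₂/[HI]₁ = 0.39/0.064 = 6.094
Step 4: n = ln(37.13)/ln(6.094) = 2.00 ≈ 2
Step 5: The reaction is second order in HI.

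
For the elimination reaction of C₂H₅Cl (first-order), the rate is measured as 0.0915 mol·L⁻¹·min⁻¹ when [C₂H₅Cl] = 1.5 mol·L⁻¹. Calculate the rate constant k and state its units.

0.061 min⁻¹

Step 1: rate = k[C₂H₅Cl]^1, so k = rate / [C₂H₅Cl]^1.
Step 2: k = 0.0915 / (1.5)^1 = 0.0915 / 1.5.
Step 3: k = 0.061 min⁻¹.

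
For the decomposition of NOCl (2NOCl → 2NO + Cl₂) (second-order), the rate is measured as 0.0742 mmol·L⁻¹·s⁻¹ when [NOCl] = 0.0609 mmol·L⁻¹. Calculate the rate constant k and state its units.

20.01 (mmol·L⁻¹)⁻¹·s⁻¹

Step 1: rate = k[NOCl]^2, so k = rate / [NOCl]^2.
Step 2: k = 0.0742 / (0.0609)^2 = 0.0742 / 0.003709.
Step 3: k = 20.01 (mmol·L⁻¹)⁻¹·s⁻¹.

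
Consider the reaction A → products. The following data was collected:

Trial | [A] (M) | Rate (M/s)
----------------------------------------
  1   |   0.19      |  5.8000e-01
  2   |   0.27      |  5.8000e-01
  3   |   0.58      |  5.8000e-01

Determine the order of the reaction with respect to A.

zeroth order (0)

Step 1: Compare trials - when concentration changes, rate stays constant.
Step 2: rate₂/rate₁ = 5.8000e-01/5.8000e-01 = 1
Step 3: [A]₂/[A]₁ = 0.27/0.19 = 1.421
Step 4: Since rate ratio ≈ (conc ratio)^0, the reaction is zeroth order.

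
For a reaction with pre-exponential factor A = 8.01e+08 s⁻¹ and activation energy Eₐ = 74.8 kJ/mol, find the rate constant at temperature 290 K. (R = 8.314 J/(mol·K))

2.69e-05 s⁻¹

Step 1: Use the Arrhenius equation: k = A × exp(-Eₐ/RT)
Step 2: Convert Eₐ to J/mol: 74.8 kJ/mol = 74800 J/mol
Step 3: Calculate the exponent: -Eₐ/(RT) = -74800/(8.314 × 290) = -31.02370
Step 4: k = 8.01e+08 × exp(-31.02370)
Step 5: k = 8.01e+08 × 3.36185e-14 = 2.6928e-05 s⁻¹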